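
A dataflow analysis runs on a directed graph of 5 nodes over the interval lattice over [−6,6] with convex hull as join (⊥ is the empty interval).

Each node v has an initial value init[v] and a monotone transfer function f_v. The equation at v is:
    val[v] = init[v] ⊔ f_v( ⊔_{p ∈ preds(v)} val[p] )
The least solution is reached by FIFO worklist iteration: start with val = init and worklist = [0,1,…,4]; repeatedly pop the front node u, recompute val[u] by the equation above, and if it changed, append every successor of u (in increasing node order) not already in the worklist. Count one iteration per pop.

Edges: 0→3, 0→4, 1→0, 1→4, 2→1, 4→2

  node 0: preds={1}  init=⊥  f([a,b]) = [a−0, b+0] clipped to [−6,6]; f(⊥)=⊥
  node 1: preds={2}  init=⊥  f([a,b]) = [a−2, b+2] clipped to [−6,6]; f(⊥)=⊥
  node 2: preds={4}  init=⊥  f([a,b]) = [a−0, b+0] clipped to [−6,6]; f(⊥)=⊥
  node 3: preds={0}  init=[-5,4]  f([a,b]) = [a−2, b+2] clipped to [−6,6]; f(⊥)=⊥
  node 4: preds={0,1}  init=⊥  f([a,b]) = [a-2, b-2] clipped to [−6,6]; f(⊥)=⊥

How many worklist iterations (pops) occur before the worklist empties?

5

Iteration log — 5 steps:
  step 1. node 0  ⊔preds=⊥  new=⊥  stable
  step 2. node 1  ⊔preds=⊥  new=⊥  stable
  step 3. node 2  ⊔preds=⊥  new=⊥  stable
  step 4. node 3  ⊔preds=⊥  new=[-5,4]  stable
  step 5. node 4  ⊔preds=⊥  new=⊥  stable

Least fixpoint reached:
  node 0: ⊥
  node 1: ⊥
  node 2: ⊥
  node 3: [-5,4]
  node 4: ⊥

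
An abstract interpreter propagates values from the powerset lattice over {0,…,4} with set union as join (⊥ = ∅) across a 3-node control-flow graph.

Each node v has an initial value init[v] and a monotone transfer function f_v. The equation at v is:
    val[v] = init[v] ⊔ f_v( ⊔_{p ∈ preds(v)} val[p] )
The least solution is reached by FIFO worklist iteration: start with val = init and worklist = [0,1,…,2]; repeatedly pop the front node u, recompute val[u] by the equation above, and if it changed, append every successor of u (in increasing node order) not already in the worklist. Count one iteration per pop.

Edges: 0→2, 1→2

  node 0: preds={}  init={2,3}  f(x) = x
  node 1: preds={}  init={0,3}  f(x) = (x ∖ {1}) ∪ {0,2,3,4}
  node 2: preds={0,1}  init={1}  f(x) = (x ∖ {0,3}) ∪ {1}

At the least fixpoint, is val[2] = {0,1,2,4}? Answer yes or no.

Worklist (3 pops):
  #1 pop 0: in={} → {2,3} (no change)
  #2 pop 1: in={} → {0,2,3,4} (was {0,3}); enqueue []
  #3 pop 2: in={0,2,3,4} → {1,2,4} (was {1}); enqueue []

Fixpoint:
  val[0] = {2,3}
  val[1] = {0,2,3,4}
  val[2] = {1,2,4}

no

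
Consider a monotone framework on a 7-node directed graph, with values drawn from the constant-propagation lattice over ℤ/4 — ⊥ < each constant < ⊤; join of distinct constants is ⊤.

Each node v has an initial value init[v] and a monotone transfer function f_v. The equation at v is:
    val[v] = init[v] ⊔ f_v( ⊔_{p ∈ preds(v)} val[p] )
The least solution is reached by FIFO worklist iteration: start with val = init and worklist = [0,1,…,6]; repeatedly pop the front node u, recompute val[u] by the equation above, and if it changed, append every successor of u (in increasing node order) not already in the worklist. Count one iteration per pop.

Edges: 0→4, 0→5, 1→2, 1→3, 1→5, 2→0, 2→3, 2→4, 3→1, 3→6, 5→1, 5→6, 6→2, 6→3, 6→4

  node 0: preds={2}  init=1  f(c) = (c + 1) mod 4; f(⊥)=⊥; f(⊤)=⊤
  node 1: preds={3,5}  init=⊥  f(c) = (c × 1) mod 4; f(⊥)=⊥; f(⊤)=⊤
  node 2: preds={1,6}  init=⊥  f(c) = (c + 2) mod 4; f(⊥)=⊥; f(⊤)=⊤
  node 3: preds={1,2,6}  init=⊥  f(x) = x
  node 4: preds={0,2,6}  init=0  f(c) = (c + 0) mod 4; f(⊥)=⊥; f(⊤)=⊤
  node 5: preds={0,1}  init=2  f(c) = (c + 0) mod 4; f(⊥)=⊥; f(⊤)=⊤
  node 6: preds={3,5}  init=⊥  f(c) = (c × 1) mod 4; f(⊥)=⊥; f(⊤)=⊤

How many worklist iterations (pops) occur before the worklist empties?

Worklist (16 pops):
  #1 pop 0: in=⊥ → 1 (no change)
  #2 pop 1: in=2 → 2 (was ⊥); enqueue []
  #3 pop 2: in=2 → 0 (was ⊥); enqueue [0]
  #4 pop 3: in=⊤ → ⊤ (was ⊥); enqueue [1]
  #5 pop 4: in=⊤ → ⊤ (was 0); enqueue []
  #6 pop 5: in=⊤ → ⊤ (was 2); enqueue []
  #7 pop 6: in=⊤ → ⊤ (was ⊥); enqueue [2,3,4]
  #8 pop 0: in=0 → 1 (no change)
  #9 pop 1: in=⊤ → ⊤ (was 2); enqueue [5]
  #10 pop 2: in=⊤ → ⊤ (was 0); enqueue [0]
  #11 pop 3: in=⊤ → ⊤ (no change)
  #12 pop 4: in=⊤ → ⊤ (no change)
  #13 pop 5: in=⊤ → ⊤ (no change)
  #14 pop 0: in=⊤ → ⊤ (was 1); enqueue [4,5]
  #15 pop 4: in=⊤ → ⊤ (no change)
  #16 pop 5: in=⊤ → ⊤ (no change)

Fixpoint:
  val[0] = ⊤
  val[1] = ⊤
  val[2] = ⊤
  val[3] = ⊤
  val[4] = ⊤
  val[5] = ⊤
  val[6] = ⊤

16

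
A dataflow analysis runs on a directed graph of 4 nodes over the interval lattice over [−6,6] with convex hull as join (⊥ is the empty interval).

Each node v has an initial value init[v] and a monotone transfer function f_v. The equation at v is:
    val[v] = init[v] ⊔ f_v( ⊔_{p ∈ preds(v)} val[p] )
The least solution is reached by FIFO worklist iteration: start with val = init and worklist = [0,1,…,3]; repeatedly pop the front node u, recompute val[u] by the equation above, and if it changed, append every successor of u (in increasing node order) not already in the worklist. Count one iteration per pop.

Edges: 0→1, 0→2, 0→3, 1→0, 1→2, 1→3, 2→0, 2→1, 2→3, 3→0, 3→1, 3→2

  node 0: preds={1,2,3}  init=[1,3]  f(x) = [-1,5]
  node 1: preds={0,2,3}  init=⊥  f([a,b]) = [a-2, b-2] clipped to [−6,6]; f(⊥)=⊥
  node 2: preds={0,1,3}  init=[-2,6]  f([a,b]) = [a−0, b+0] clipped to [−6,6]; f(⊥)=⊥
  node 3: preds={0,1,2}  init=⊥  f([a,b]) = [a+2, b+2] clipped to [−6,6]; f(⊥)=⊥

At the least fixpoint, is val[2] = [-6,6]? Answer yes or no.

yes

Trace (12 dequeues):
  [1] u=0 | in [-2,6] | out [-1,5] | prev [1,3] | push {}
  [2] u=1 | in [-2,6] | out [-4,4] | prev ⊥ | push {0}
  [3] u=2 | in [-4,5] | out [-4,6] | prev [-2,6] | push {1}
  [4] u=3 | in [-4,6] | out [-2,6] | prev ⊥ | push {2}
  [5] u=0 | in [-4,6] | out [-1,5] | ==
  [6] u=1 | in [-4,6] | out [-6,4] | prev [-4,4] | push {0,3}
  [7] u=2 | in [-6,6] | out [-6,6] | prev [-4,6] | push {1}
  [8] u=0 | in [-6,6] | out [-1,5] | ==
  [9] u=3 | in [-6,6] | out [-4,6] | prev [-2,6] | push {0,2}
  [10] u=1 | in [-6,6] | out [-6,4] | ==
  [11] u=0 | in [-6,6] | out [-1,5] | ==
  [12] u=2 | in [-6,6] | out [-6,6] | ==

Converged values:
  [0] [-1,5]
  [1] [-6,4]
  [2] [-6,6]
  [3] [-4,6]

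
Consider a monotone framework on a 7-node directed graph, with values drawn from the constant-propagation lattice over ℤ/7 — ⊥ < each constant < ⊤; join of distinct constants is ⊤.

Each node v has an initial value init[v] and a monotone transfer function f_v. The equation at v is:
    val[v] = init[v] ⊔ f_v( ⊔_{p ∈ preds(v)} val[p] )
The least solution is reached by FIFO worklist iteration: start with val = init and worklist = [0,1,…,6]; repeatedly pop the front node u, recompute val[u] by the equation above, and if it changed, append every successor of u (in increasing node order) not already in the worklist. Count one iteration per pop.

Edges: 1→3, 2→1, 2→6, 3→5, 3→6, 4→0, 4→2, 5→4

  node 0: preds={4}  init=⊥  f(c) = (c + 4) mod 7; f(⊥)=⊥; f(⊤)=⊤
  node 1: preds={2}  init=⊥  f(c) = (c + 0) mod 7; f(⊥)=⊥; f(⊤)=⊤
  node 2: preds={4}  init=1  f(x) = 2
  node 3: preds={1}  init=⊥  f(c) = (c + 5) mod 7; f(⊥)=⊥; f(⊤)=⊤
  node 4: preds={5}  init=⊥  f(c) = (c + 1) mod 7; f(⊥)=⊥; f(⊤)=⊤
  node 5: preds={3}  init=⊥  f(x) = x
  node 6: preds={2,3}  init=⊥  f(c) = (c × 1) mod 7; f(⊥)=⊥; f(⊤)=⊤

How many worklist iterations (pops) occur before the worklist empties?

Trace (17 dequeues):
  [1] u=0 | in ⊥ | out ⊥ | ==
  [2] u=1 | in 1 | out 1 | prev ⊥ | push {}
  [3] u=2 | in ⊥ | out ⊤ | prev 1 | push {1}
  [4] u=3 | in 1 | out 6 | prev ⊥ | push {}
  [5] u=4 | in ⊥ | out ⊥ | ==
  [6] u=5 | in 6 | out 6 | prev ⊥ | push {4}
  [7] u=6 | in ⊤ | out ⊤ | prev ⊥ | push {}
  [8] u=1 | in ⊤ | out ⊤ | prev 1 | push {3}
  [9] u=4 | in 6 | out 0 | prev ⊥ | push {0,2}
  [10] u=3 | in ⊤ | out ⊤ | prev 6 | push {5,6}
  [11] u=0 | in 0 | out 4 | prev ⊥ | push {}
  [12] u=2 | in 0 | out ⊤ | ==
  [13] u=5 | in ⊤ | out ⊤ | prev 6 | push {4}
  [14] u=6 | in ⊤ | out ⊤ | ==
  [15] u=4 | in ⊤ | out ⊤ | prev 0 | push {0,2}
  [16] u=0 | in ⊤ | out ⊤ | prev 4 | push {}
  [17] u=2 | in ⊤ | out ⊤ | ==

Converged values:
  [0] ⊤
  [1] ⊤
  [2] ⊤
  [3] ⊤
  [4] ⊤
  [5] ⊤
  [6] ⊤

17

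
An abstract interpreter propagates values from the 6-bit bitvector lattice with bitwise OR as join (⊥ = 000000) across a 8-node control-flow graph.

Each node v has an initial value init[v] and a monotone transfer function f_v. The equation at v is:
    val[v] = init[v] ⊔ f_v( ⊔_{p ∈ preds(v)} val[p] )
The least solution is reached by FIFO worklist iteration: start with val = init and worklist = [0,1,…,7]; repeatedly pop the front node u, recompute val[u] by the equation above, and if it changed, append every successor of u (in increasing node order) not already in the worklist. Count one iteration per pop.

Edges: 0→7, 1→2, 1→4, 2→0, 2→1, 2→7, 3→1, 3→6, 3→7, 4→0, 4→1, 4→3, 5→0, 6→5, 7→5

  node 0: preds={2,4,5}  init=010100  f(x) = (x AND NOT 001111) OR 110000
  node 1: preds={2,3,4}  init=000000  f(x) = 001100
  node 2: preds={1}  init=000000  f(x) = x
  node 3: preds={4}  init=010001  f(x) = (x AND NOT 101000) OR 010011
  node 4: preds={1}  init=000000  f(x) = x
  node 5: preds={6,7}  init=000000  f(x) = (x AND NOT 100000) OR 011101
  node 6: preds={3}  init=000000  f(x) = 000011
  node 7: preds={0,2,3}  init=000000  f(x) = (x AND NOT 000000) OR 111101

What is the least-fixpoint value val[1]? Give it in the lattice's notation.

001100

Iteration log — 16 steps:
  step 1. node 0  ⊔preds=000000  new=110100  old=010100  +wl: 
  step 2. node 1  ⊔preds=010001  new=001100  old=000000  +wl: 
  step 3. node 2  ⊔preds=001100  new=001100  old=000000  +wl: 0,1
  step 4. node 3  ⊔preds=000000  new=010011  old=010001  +wl: 
  step 5. node 4  ⊔preds=001100  new=001100  old=000000  +wl: 3
  step 6. node 5  ⊔preds=000000  new=011101  old=000000  +wl: 
  step 7. node 6  ⊔preds=010011  new=000011  old=000000  +wl: 5
  step 8. node 7  ⊔preds=111111  new=111111  old=000000  +wl: 
  step 9. node 0  ⊔preds=011101  new=110100  stable
  step 10. node 1  ⊔preds=011111  new=001100  stable
  step 11. node 3  ⊔preds=001100  new=010111  old=010011  +wl: 1,6,7
  step 12. node 5  ⊔preds=111111  new=011111  old=011101  +wl: 0
  step 13. node 1  ⊔preds=011111  new=001100  stable
  step 14. node 6  ⊔preds=010111  new=000011  stable
  step 15. node 7  ⊔preds=111111  new=111111  stable
  step 16. node 0  ⊔preds=011111  new=110100  stable

Least fixpoint reached:
  node 0: 110100
  node 1: 001100
  node 2: 001100
  node 3: 010111
  node 4: 001100
  node 5: 011111
  node 6: 000011
  node 7: 111111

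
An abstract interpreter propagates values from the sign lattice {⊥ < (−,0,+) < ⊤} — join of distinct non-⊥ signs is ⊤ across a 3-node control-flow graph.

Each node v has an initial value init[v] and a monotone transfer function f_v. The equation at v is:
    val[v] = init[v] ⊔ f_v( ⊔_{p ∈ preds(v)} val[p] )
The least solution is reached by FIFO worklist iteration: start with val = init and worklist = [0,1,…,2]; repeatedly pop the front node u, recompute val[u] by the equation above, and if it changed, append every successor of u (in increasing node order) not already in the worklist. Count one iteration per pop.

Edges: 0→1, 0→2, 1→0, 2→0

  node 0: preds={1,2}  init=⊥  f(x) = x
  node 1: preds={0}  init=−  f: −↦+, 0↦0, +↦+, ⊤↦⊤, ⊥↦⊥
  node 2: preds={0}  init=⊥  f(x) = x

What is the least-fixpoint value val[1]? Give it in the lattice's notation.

Trace (7 dequeues):
  [1] u=0 | in − | out − | prev ⊥ | push {}
  [2] u=1 | in − | out ⊤ | prev − | push {0}
  [3] u=2 | in − | out − | prev ⊥ | push {}
  [4] u=0 | in ⊤ | out ⊤ | prev − | push {1,2}
  [5] u=1 | in ⊤ | out ⊤ | ==
  [6] u=2 | in ⊤ | out ⊤ | prev − | push {0}
  [7] u=0 | in ⊤ | out ⊤ | ==

Converged values:
  [0] ⊤
  [1] ⊤
  [2] ⊤

⊤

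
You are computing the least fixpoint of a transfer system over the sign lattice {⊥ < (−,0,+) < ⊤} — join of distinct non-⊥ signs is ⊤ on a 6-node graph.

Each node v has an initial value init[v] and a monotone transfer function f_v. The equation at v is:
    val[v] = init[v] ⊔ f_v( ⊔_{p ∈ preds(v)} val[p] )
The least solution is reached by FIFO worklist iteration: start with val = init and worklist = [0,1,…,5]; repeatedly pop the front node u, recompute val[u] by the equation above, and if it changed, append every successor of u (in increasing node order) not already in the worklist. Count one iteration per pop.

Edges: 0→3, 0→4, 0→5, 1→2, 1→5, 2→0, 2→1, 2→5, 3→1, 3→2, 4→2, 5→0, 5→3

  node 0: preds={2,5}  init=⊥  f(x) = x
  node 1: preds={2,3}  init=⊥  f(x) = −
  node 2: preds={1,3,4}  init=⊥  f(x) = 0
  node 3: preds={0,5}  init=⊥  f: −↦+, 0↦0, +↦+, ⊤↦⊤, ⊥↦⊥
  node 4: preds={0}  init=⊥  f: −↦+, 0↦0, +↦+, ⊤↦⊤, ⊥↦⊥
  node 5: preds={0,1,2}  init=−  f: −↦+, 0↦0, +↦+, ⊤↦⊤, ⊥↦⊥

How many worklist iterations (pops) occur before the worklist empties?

Worklist (14 pops):
  #1 pop 0: in=− → − (was ⊥); enqueue []
  #2 pop 1: in=⊥ → − (was ⊥); enqueue []
  #3 pop 2: in=− → 0 (was ⊥); enqueue [0,1]
  #4 pop 3: in=− → + (was ⊥); enqueue [2]
  #5 pop 4: in=− → + (was ⊥); enqueue []
  #6 pop 5: in=⊤ → ⊤ (was −); enqueue [3]
  #7 pop 0: in=⊤ → ⊤ (was −); enqueue [4,5]
  #8 pop 1: in=⊤ → − (no change)
  #9 pop 2: in=⊤ → 0 (no change)
  #10 pop 3: in=⊤ → ⊤ (was +); enqueue [1,2]
  #11 pop 4: in=⊤ → ⊤ (was +); enqueue []
  #12 pop 5: in=⊤ → ⊤ (no change)
  #13 pop 1: in=⊤ → − (no change)
  #14 pop 2: in=⊤ → 0 (no change)

Fixpoint:
  val[0] = ⊤
  val[1] = −
  val[2] = 0
  val[3] = ⊤
  val[4] = ⊤
  val[5] = ⊤

14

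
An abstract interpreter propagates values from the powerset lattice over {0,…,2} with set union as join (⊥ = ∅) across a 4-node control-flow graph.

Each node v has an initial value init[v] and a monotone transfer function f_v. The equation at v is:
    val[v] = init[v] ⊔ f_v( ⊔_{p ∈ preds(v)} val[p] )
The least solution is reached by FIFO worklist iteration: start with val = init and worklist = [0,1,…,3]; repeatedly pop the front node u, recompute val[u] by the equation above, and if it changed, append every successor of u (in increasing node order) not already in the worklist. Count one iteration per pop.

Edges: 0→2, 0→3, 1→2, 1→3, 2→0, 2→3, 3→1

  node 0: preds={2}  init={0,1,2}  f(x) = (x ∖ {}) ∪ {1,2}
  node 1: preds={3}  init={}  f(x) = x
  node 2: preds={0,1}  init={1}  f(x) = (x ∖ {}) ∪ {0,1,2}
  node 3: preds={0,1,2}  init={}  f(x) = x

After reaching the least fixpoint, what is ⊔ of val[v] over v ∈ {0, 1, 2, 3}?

Iteration log — 8 steps:
  step 1. node 0  ⊔preds={1}  new={0,1,2}  stable
  step 2. node 1  ⊔preds={}  new={}  stable
  step 3. node 2  ⊔preds={0,1,2}  new={0,1,2}  old={1}  +wl: 0
  step 4. node 3  ⊔preds={0,1,2}  new={0,1,2}  old={}  +wl: 1
  step 5. node 0  ⊔preds={0,1,2}  new={0,1,2}  stable
  step 6. node 1  ⊔preds={0,1,2}  new={0,1,2}  old={}  +wl: 2,3
  step 7. node 2  ⊔preds={0,1,2}  new={0,1,2}  stable
  step 8. node 3  ⊔preds={0,1,2}  new={0,1,2}  stable

Least fixpoint reached:
  node 0: {0,1,2}
  node 1: {0,1,2}
  node 2: {0,1,2}
  node 3: {0,1,2}

{0,1,2}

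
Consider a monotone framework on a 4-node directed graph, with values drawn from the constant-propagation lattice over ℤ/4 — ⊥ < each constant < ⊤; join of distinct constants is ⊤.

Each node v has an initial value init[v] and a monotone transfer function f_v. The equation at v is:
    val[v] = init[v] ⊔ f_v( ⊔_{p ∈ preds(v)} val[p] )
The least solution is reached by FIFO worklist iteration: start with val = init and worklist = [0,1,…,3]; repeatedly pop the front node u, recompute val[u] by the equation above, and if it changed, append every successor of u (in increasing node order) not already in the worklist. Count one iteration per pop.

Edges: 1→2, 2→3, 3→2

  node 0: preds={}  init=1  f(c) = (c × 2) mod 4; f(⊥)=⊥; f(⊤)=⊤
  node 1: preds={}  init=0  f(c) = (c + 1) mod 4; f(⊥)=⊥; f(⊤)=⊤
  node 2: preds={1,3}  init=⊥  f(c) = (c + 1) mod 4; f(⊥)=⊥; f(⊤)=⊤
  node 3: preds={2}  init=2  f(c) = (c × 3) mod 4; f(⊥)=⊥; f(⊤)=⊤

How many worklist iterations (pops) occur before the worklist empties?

5

Trace (5 dequeues):
  [1] u=0 | in ⊥ | out 1 | ==
  [2] u=1 | in ⊥ | out 0 | ==
  [3] u=2 | in ⊤ | out ⊤ | prev ⊥ | push {}
  [4] u=3 | in ⊤ | out ⊤ | prev 2 | push {2}
  [5] u=2 | in ⊤ | out ⊤ | ==

Converged values:
  [0] 1
  [1] 0
  [2] ⊤
  [3] ⊤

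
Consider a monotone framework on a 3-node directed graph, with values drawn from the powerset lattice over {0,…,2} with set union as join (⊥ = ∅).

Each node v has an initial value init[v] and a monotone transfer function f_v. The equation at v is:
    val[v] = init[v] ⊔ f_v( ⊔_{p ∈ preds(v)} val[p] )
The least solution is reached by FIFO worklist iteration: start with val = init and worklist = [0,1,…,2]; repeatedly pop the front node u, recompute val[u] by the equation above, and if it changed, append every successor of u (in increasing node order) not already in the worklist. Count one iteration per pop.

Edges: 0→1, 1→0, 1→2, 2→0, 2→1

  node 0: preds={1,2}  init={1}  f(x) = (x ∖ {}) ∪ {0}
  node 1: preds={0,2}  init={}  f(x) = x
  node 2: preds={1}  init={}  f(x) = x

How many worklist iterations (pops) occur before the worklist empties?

Iteration log — 5 steps:
  step 1. node 0  ⊔preds={}  new={0,1}  old={1}  +wl: 
  step 2. node 1  ⊔preds={0,1}  new={0,1}  old={}  +wl: 0
  step 3. node 2  ⊔preds={0,1}  new={0,1}  old={}  +wl: 1
  step 4. node 0  ⊔preds={0,1}  new={0,1}  stable
  step 5. node 1  ⊔preds={0,1}  new={0,1}  stable

Least fixpoint reached:
  node 0: {0,1}
  node 1: {0,1}
  node 2: {0,1}

5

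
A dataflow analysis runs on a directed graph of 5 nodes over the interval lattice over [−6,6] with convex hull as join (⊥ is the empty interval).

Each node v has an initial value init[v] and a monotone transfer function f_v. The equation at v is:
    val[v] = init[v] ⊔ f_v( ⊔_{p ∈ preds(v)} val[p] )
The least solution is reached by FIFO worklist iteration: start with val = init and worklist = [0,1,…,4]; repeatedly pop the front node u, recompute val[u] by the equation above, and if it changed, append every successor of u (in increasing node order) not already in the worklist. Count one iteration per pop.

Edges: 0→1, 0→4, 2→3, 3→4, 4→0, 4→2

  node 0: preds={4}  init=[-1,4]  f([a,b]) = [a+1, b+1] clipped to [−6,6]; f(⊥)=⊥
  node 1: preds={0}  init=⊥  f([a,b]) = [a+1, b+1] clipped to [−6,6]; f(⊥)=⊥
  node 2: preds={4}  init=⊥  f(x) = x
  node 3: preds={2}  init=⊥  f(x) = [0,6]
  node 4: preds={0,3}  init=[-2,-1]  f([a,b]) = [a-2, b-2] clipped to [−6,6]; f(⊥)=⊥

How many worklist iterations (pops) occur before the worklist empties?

25

Iteration log — 25 steps:
  step 1. node 0  ⊔preds=[-2,-1]  new=[-1,4]  stable
  step 2. node 1  ⊔preds=[-1,4]  new=[0,5]  old=⊥  +wl: 
  step 3. node 2  ⊔preds=[-2,-1]  new=[-2,-1]  old=⊥  +wl: 
  step 4. node 3  ⊔preds=[-2,-1]  new=[0,6]  old=⊥  +wl: 
  step 5. node 4  ⊔preds=[-1,6]  new=[-3,4]  old=[-2,-1]  +wl: 0,2
  step 6. node 0  ⊔preds=[-3,4]  new=[-2,5]  old=[-1,4]  +wl: 1,4
  step 7. node 2  ⊔preds=[-3,4]  new=[-3,4]  old=[-2,-1]  +wl: 3
  step 8. node 1  ⊔preds=[-2,5]  new=[-1,6]  old=[0,5]  +wl: 
  step 9. node 4  ⊔preds=[-2,6]  new=[-4,4]  old=[-3,4]  +wl: 0,2
  step 10. node 3  ⊔preds=[-3,4]  new=[0,6]  stable
  step 11. node 0  ⊔preds=[-4,4]  new=[-3,5]  old=[-2,5]  +wl: 1,4
  step 12. node 2  ⊔preds=[-4,4]  new=[-4,4]  old=[-3,4]  +wl: 3
  step 13. node 1  ⊔preds=[-3,5]  new=[-2,6]  old=[-1,6]  +wl: 
  step 14. node 4  ⊔preds=[-3,6]  new=[-5,4]  old=[-4,4]  +wl: 0,2
  step 15. node 3  ⊔preds=[-4,4]  new=[0,6]  stable
  step 16. node 0  ⊔preds=[-5,4]  new=[-4,5]  old=[-3,5]  +wl: 1,4
  step 17. node 2  ⊔preds=[-5,4]  new=[-5,4]  old=[-4,4]  +wl: 3
  step 18. node 1  ⊔preds=[-4,5]  new=[-3,6]  old=[-2,6]  +wl: 
  step 19. node 4  ⊔preds=[-4,6]  new=[-6,4]  old=[-5,4]  +wl: 0,2
  step 20. node 3  ⊔preds=[-5,4]  new=[0,6]  stable
  step 21. node 0  ⊔preds=[-6,4]  new=[-5,5]  old=[-4,5]  +wl: 1,4
  step 22. node 2  ⊔preds=[-6,4]  new=[-6,4]  old=[-5,4]  +wl: 3
  step 23. node 1  ⊔preds=[-5,5]  new=[-4,6]  old=[-3,6]  +wl: 
  step 24. node 4  ⊔preds=[-5,6]  new=[-6,4]  stable
  step 25. node 3  ⊔preds=[-6,4]  new=[0,6]  stable

Least fixpoint reached:
  node 0: [-5,5]
  node 1: [-4,6]
  node 2: [-6,4]
  node 3: [0,6]
  node 4: [-6,4]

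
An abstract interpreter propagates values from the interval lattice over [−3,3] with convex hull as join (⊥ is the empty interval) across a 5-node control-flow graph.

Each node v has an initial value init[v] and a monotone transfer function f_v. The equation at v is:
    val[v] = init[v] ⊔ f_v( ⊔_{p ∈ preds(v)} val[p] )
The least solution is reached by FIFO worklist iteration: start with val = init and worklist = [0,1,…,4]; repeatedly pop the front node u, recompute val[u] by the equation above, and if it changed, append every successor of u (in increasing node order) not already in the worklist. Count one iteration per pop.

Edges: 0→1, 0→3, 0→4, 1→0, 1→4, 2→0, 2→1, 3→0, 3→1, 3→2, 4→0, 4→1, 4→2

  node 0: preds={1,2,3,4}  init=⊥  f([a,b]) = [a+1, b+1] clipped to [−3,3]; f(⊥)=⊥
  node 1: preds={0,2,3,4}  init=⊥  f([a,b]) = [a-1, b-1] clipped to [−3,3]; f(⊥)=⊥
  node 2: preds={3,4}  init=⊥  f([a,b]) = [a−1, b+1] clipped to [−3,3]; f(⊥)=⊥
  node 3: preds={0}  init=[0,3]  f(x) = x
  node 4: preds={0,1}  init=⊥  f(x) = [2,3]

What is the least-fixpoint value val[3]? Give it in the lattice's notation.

Worklist (28 pops):
  #1 pop 0: in=[0,3] → [1,3] (was ⊥); enqueue []
  #2 pop 1: in=[0,3] → [-1,2] (was ⊥); enqueue [0]
  #3 pop 2: in=[0,3] → [-1,3] (was ⊥); enqueue [1]
  #4 pop 3: in=[1,3] → [0,3] (no change)
  #5 pop 4: in=[-1,3] → [2,3] (was ⊥); enqueue [2]
  #6 pop 0: in=[-1,3] → [0,3] (was [1,3]); enqueue [3,4]
  #7 pop 1: in=[-1,3] → [-2,2] (was [-1,2]); enqueue [0]
  #8 pop 2: in=[0,3] → [-1,3] (no change)
  #9 pop 3: in=[0,3] → [0,3] (no change)
  #10 pop 4: in=[-2,3] → [2,3] (no change)
  #11 pop 0: in=[-2,3] → [-1,3] (was [0,3]); enqueue [1,3,4]
  #12 pop 1: in=[-1,3] → [-2,2] (no change)
  #13 pop 3: in=[-1,3] → [-1,3] (was [0,3]); enqueue [0,1,2]
  #14 pop 4: in=[-2,3] → [2,3] (no change)
  #15 pop 0: in=[-2,3] → [-1,3] (no change)
  #16 pop 1: in=[-1,3] → [-2,2] (no change)
  #17 pop 2: in=[-1,3] → [-2,3] (was [-1,3]); enqueue [0,1]
  #18 pop 0: in=[-2,3] → [-1,3] (no change)
  #19 pop 1: in=[-2,3] → [-3,2] (was [-2,2]); enqueue [0,4]
  #20 pop 0: in=[-3,3] → [-2,3] (was [-1,3]); enqueue [1,3]
  #21 pop 4: in=[-3,3] → [2,3] (no change)
  #22 pop 1: in=[-2,3] → [-3,2] (no change)
  #23 pop 3: in=[-2,3] → [-2,3] (was [-1,3]); enqueue [0,1,2]
  #24 pop 0: in=[-3,3] → [-2,3] (no change)
  #25 pop 1: in=[-2,3] → [-3,2] (no change)
  #26 pop 2: in=[-2,3] → [-3,3] (was [-2,3]); enqueue [0,1]
  #27 pop 0: in=[-3,3] → [-2,3] (no change)
  #28 pop 1: in=[-3,3] → [-3,2] (no change)

Fixpoint:
  val[0] = [-2,3]
  val[1] = [-3,2]
  val[2] = [-3,3]
  val[3] = [-2,3]
  val[4] = [2,3]

[-2,3]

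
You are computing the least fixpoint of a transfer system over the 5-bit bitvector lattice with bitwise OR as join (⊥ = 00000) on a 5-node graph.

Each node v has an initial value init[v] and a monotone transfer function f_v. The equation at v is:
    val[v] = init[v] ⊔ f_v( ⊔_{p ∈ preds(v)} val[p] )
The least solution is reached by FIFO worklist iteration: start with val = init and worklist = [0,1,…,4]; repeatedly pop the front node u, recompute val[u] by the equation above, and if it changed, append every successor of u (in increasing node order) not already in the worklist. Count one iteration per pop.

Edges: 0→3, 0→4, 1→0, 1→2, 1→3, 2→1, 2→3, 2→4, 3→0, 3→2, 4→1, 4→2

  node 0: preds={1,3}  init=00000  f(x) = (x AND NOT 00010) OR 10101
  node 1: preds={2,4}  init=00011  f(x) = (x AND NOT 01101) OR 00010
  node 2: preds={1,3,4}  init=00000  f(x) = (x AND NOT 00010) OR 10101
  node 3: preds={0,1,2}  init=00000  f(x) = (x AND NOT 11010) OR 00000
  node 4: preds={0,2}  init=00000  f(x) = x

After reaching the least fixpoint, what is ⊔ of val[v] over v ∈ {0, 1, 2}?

10111

Worklist (9 pops):
  #1 pop 0: in=00011 → 10101 (was 00000); enqueue []
  #2 pop 1: in=00000 → 00011 (no change)
  #3 pop 2: in=00011 → 10101 (was 00000); enqueue [1]
  #4 pop 3: in=10111 → 00101 (was 00000); enqueue [0,2]
  #5 pop 4: in=10101 → 10101 (was 00000); enqueue []
  #6 pop 1: in=10101 → 10011 (was 00011); enqueue [3]
  #7 pop 0: in=10111 → 10101 (no change)
  #8 pop 2: in=10111 → 10101 (no change)
  #9 pop 3: in=10111 → 00101 (no change)

Fixpoint:
  val[0] = 10101
  val[1] = 10011
  val[2] = 10101
  val[3] = 00101
  val[4] = 10101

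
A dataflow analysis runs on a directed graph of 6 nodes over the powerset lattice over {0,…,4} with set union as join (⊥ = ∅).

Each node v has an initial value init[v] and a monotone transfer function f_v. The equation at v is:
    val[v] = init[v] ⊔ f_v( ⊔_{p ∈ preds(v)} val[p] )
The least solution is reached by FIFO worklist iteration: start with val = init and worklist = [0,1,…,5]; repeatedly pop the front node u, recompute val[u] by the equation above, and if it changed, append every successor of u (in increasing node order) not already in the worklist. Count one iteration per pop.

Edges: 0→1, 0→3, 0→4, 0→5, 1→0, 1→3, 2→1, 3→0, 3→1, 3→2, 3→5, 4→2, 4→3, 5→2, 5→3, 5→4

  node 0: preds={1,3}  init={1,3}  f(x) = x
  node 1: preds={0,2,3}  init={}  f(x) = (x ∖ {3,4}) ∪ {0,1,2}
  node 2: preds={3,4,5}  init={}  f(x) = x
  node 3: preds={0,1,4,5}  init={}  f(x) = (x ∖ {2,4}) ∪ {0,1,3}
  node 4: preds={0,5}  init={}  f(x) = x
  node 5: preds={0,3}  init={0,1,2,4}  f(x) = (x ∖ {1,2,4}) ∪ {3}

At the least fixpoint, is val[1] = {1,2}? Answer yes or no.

Trace (13 dequeues):
  [1] u=0 | in {} | out {1,3} | ==
  [2] u=1 | in {1,3} | out {0,1,2} | prev {} | push {0}
  [3] u=2 | in {0,1,2,4} | out {0,1,2,4} | prev {} | push {1}
  [4] u=3 | in {0,1,2,3,4} | out {0,1,3} | prev {} | push {2}
  [5] u=4 | in {0,1,2,3,4} | out {0,1,2,3,4} | prev {} | push {3}
  [6] u=5 | in {0,1,3} | out {0,1,2,3,4} | prev {0,1,2,4} | push {4}
  [7] u=0 | in {0,1,2,3} | out {0,1,2,3} | prev {1,3} | push {5}
  [8] u=1 | in {0,1,2,3,4} | out {0,1,2} | ==
  [9] u=2 | in {0,1,2,3,4} | out {0,1,2,3,4} | prev {0,1,2,4} | push {1}
  [10] u=3 | in {0,1,2,3,4} | out {0,1,3} | ==
  [11] u=4 | in {0,1,2,3,4} | out {0,1,2,3,4} | ==
  [12] u=5 | in {0,1,2,3} | out {0,1,2,3,4} | ==
  [13] u=1 | in {0,1,2,3,4} | out {0,1,2} | ==

Converged values:
  [0] {0,1,2,3}
  [1] {0,1,2}
  [2] {0,1,2,3,4}
  [3] {0,1,3}
  [4] {0,1,2,3,4}
  [5] {0,1,2,3,4}

no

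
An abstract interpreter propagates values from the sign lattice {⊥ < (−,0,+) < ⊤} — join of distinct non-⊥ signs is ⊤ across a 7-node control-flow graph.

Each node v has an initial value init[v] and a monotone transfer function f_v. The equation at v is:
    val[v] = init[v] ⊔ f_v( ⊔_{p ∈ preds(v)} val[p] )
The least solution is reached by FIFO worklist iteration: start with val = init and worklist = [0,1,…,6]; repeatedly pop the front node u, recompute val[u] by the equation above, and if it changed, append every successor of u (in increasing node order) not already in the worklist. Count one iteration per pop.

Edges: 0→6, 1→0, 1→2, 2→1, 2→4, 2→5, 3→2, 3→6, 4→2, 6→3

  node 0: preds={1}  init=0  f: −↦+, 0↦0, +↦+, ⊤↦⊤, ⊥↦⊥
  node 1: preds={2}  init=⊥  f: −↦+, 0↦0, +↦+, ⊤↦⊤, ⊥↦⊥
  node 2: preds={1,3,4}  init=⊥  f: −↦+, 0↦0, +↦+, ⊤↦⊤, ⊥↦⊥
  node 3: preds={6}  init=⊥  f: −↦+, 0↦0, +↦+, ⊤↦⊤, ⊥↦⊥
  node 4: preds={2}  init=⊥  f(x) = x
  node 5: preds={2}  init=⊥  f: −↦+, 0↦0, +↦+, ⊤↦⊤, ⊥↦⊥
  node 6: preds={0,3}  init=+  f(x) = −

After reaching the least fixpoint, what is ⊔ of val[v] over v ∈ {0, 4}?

⊤

Worklist (21 pops):
  #1 pop 0: in=⊥ → 0 (no change)
  #2 pop 1: in=⊥ → ⊥ (no change)
  #3 pop 2: in=⊥ → ⊥ (no change)
  #4 pop 3: in=+ → + (was ⊥); enqueue [2]
  #5 pop 4: in=⊥ → ⊥ (no change)
  #6 pop 5: in=⊥ → ⊥ (no change)
  #7 pop 6: in=⊤ → ⊤ (was +); enqueue [3]
  #8 pop 2: in=+ → + (was ⊥); enqueue [1,4,5]
  #9 pop 3: in=⊤ → ⊤ (was +); enqueue [2,6]
  #10 pop 1: in=+ → + (was ⊥); enqueue [0]
  #11 pop 4: in=+ → + (was ⊥); enqueue []
  #12 pop 5: in=+ → + (was ⊥); enqueue []
  #13 pop 2: in=⊤ → ⊤ (was +); enqueue [1,4,5]
  #14 pop 6: in=⊤ → ⊤ (no change)
  #15 pop 0: in=+ → ⊤ (was 0); enqueue [6]
  #16 pop 1: in=⊤ → ⊤ (was +); enqueue [0,2]
  #17 pop 4: in=⊤ → ⊤ (was +); enqueue []
  #18 pop 5: in=⊤ → ⊤ (was +); enqueue []
  #19 pop 6: in=⊤ → ⊤ (no change)
  #20 pop 0: in=⊤ → ⊤ (no change)
  #21 pop 2: in=⊤ → ⊤ (no change)

Fixpoint:
  val[0] = ⊤
  val[1] = ⊤
  val[2] = ⊤
  val[3] = ⊤
  val[4] = ⊤
  val[5] = ⊤
  val[6] = ⊤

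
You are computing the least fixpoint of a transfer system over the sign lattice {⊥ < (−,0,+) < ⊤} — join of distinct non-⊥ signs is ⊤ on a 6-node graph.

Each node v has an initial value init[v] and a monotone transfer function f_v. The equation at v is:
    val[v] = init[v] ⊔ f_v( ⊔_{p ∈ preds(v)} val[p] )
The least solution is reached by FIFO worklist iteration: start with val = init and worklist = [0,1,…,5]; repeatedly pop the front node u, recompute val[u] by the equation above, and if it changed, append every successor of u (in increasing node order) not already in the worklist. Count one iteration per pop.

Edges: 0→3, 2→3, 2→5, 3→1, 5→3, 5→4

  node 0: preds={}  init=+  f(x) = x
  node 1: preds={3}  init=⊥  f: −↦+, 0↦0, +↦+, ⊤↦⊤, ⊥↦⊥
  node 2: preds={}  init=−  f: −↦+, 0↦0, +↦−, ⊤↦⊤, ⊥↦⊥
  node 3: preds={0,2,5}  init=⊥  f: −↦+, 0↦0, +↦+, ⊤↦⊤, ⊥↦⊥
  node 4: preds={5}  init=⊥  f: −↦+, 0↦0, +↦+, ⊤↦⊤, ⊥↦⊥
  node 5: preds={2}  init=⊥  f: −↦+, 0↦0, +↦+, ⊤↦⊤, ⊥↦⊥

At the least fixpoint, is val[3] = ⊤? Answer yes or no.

Iteration log — 9 steps:
  step 1. node 0  ⊔preds=⊥  new=+  stable
  step 2. node 1  ⊔preds=⊥  new=⊥  stable
  step 3. node 2  ⊔preds=⊥  new=−  stable
  step 4. node 3  ⊔preds=⊤  new=⊤  old=⊥  +wl: 1
  step 5. node 4  ⊔preds=⊥  new=⊥  stable
  step 6. node 5  ⊔preds=−  new=+  old=⊥  +wl: 3,4
  step 7. node 1  ⊔preds=⊤  new=⊤  old=⊥  +wl: 
  step 8. node 3  ⊔preds=⊤  new=⊤  stable
  step 9. node 4  ⊔preds=+  new=+  old=⊥  +wl: 

Least fixpoint reached:
  node 0: +
  node 1: ⊤
  node 2: −
  node 3: ⊤
  node 4: +
  node 5: +

yes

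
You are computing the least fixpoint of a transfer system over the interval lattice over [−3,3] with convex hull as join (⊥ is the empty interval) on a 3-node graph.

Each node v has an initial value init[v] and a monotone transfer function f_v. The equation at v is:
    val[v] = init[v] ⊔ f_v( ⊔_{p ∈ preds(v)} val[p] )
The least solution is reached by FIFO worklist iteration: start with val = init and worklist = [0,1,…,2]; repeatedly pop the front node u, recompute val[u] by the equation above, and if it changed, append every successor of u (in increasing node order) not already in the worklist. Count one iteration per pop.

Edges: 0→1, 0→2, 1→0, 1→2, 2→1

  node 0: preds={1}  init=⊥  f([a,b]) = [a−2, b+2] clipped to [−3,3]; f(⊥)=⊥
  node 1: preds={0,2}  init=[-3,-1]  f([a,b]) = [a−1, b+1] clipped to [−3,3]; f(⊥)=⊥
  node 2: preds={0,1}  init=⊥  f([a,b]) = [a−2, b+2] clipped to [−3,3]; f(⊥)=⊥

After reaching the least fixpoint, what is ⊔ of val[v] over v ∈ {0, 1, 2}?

Worklist (7 pops):
  #1 pop 0: in=[-3,-1] → [-3,1] (was ⊥); enqueue []
  #2 pop 1: in=[-3,1] → [-3,2] (was [-3,-1]); enqueue [0]
  #3 pop 2: in=[-3,2] → [-3,3] (was ⊥); enqueue [1]
  #4 pop 0: in=[-3,2] → [-3,3] (was [-3,1]); enqueue [2]
  #5 pop 1: in=[-3,3] → [-3,3] (was [-3,2]); enqueue [0]
  #6 pop 2: in=[-3,3] → [-3,3] (no change)
  #7 pop 0: in=[-3,3] → [-3,3] (no change)

Fixpoint:
  val[0] = [-3,3]
  val[1] = [-3,3]
  val[2] = [-3,3]

[-3,3]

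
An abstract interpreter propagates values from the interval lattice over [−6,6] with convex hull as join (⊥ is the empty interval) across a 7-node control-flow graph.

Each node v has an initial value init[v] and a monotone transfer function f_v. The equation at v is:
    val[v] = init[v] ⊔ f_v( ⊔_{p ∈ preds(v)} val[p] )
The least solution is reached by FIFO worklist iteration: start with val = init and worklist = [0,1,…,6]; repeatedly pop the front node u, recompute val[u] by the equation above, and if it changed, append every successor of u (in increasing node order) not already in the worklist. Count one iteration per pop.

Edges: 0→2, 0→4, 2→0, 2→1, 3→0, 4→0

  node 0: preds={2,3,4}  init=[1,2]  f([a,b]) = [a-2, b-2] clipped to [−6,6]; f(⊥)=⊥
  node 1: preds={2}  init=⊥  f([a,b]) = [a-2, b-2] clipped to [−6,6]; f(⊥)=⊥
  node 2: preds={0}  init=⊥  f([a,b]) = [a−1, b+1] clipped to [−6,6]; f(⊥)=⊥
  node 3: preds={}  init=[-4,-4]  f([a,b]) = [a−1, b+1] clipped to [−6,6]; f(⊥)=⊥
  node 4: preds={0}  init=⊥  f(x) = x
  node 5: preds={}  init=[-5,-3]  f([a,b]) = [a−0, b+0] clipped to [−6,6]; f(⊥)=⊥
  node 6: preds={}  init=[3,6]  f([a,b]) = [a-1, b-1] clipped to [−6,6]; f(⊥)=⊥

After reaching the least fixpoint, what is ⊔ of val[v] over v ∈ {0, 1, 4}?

[-6,2]

Trace (9 dequeues):
  [1] u=0 | in [-4,-4] | out [-6,2] | prev [1,2] | push {}
  [2] u=1 | in ⊥ | out ⊥ | ==
  [3] u=2 | in [-6,2] | out [-6,3] | prev ⊥ | push {0,1}
  [4] u=3 | in ⊥ | out [-4,-4] | ==
  [5] u=4 | in [-6,2] | out [-6,2] | prev ⊥ | push {}
  [6] u=5 | in ⊥ | out [-5,-3] | ==
  [7] u=6 | in ⊥ | out [3,6] | ==
  [8] u=0 | in [-6,3] | out [-6,2] | ==
  [9] u=1 | in [-6,3] | out [-6,1] | prev ⊥ | push {}

Converged values:
  [0] [-6,2]
  [1] [-6,1]
  [2] [-6,3]
  [3] [-4,-4]
  [4] [-6,2]
  [5] [-5,-3]
  [6] [3,6]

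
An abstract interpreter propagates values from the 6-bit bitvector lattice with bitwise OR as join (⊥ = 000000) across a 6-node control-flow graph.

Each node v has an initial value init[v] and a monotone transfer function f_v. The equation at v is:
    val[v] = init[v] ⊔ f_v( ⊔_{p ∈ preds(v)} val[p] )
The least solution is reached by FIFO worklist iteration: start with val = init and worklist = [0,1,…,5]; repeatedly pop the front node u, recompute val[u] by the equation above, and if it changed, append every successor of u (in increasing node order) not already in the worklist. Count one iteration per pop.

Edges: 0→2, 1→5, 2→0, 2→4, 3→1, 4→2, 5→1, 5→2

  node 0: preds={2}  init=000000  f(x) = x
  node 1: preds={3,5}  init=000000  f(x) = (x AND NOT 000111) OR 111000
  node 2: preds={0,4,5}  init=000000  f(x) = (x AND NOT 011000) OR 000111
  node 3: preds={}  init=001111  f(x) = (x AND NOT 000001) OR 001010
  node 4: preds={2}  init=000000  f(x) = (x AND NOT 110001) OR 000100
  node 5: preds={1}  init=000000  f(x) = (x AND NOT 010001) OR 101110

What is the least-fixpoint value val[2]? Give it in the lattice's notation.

100111

Iteration log — 12 steps:
  step 1. node 0  ⊔preds=000000  new=000000  stable
  step 2. node 1  ⊔preds=001111  new=111000  old=000000  +wl: 
  step 3. node 2  ⊔preds=000000  new=000111  old=000000  +wl: 0
  step 4. node 3  ⊔preds=000000  new=001111  stable
  step 5. node 4  ⊔preds=000111  new=000110  old=000000  +wl: 2
  step 6. node 5  ⊔preds=111000  new=101110  old=000000  +wl: 1
  step 7. node 0  ⊔preds=000111  new=000111  old=000000  +wl: 
  step 8. node 2  ⊔preds=101111  new=100111  old=000111  +wl: 0,4
  step 9. node 1  ⊔preds=101111  new=111000  stable
  step 10. node 0  ⊔preds=100111  new=100111  old=000111  +wl: 2
  step 11. node 4  ⊔preds=100111  new=000110  stable
  step 12. node 2  ⊔preds=101111  new=100111  stable

Least fixpoint reached:
  node 0: 100111
  node 1: 111000
  node 2: 100111
  node 3: 001111
  node 4: 000110
  node 5: 101110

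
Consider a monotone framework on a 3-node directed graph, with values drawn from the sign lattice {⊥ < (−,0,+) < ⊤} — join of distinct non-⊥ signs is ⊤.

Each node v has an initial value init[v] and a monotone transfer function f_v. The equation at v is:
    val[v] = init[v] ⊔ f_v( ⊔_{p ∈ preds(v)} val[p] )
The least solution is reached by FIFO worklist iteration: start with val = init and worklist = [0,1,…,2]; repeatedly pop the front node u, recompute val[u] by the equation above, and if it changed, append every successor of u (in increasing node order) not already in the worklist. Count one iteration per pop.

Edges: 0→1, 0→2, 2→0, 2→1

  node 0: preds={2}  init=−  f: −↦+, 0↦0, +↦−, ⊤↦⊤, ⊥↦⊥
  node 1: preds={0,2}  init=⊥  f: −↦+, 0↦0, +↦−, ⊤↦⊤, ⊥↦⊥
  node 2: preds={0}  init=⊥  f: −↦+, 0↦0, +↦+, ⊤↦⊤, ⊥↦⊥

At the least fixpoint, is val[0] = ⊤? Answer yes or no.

no

Worklist (5 pops):
  #1 pop 0: in=⊥ → − (no change)
  #2 pop 1: in=− → + (was ⊥); enqueue []
  #3 pop 2: in=− → + (was ⊥); enqueue [0,1]
  #4 pop 0: in=+ → − (no change)
  #5 pop 1: in=⊤ → ⊤ (was +); enqueue []

Fixpoint:
  val[0] = −
  val[1] = ⊤
  val[2] = +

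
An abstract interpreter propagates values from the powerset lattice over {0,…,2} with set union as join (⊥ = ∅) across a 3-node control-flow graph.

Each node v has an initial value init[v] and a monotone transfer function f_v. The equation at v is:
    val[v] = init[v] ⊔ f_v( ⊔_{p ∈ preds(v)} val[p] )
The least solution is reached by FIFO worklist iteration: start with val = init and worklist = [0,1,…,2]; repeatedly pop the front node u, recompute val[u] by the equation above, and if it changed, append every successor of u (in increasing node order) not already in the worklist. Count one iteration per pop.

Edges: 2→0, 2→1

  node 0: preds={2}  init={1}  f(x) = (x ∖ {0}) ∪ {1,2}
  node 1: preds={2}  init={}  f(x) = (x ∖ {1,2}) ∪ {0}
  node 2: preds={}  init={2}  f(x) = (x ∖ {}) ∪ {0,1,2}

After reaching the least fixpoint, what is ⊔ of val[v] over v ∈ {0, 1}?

Worklist (5 pops):
  #1 pop 0: in={2} → {1,2} (was {1}); enqueue []
  #2 pop 1: in={2} → {0} (was {}); enqueue []
  #3 pop 2: in={} → {0,1,2} (was {2}); enqueue [0,1]
  #4 pop 0: in={0,1,2} → {1,2} (no change)
  #5 pop 1: in={0,1,2} → {0} (no change)

Fixpoint:
  val[0] = {1,2}
  val[1] = {0}
  val[2] = {0,1,2}

{0,1,2}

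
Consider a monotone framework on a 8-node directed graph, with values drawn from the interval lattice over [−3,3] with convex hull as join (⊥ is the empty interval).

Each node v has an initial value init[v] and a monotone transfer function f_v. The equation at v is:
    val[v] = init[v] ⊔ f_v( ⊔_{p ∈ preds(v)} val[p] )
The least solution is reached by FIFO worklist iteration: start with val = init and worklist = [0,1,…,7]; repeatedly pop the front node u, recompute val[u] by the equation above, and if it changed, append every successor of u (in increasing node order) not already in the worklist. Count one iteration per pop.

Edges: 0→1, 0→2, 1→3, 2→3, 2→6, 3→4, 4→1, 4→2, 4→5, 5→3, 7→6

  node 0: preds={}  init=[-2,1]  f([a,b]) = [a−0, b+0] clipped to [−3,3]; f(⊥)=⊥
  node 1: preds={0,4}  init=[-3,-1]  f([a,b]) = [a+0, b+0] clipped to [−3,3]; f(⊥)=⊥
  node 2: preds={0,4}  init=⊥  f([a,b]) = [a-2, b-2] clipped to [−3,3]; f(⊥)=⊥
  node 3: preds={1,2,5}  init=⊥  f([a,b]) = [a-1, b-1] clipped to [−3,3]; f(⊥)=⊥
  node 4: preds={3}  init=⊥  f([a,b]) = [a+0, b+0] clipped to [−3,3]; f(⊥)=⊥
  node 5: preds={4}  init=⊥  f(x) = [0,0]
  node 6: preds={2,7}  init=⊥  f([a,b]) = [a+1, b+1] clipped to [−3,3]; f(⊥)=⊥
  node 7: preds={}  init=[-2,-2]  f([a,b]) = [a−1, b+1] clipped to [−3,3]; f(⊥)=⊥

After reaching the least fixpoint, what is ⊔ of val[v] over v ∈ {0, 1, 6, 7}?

Iteration log — 11 steps:
  step 1. node 0  ⊔preds=⊥  new=[-2,1]  stable
  step 2. node 1  ⊔preds=[-2,1]  new=[-3,1]  old=[-3,-1]  +wl: 
  step 3. node 2  ⊔preds=[-2,1]  new=[-3,-1]  old=⊥  +wl: 
  step 4. node 3  ⊔preds=[-3,1]  new=[-3,0]  old=⊥  +wl: 
  step 5. node 4  ⊔preds=[-3,0]  new=[-3,0]  old=⊥  +wl: 1,2
  step 6. node 5  ⊔preds=[-3,0]  new=[0,0]  old=⊥  +wl: 3
  step 7. node 6  ⊔preds=[-3,-1]  new=[-2,0]  old=⊥  +wl: 
  step 8. node 7  ⊔preds=⊥  new=[-2,-2]  stable
  step 9. node 1  ⊔preds=[-3,1]  new=[-3,1]  stable
  step 10. node 2  ⊔preds=[-3,1]  new=[-3,-1]  stable
  step 11. node 3  ⊔preds=[-3,1]  new=[-3,0]  stable

Least fixpoint reached:
  node 0: [-2,1]
  node 1: [-3,1]
  node 2: [-3,-1]
  node 3: [-3,0]
  node 4: [-3,0]
  node 5: [0,0]
  node 6: [-2,0]
  node 7: [-2,-2]

[-3,1]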